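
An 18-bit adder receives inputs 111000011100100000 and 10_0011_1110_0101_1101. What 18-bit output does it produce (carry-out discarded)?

011100010101111101

  111000011100100000
+ 100011111001011101
= 011100010101111101  (discard carry-out 1)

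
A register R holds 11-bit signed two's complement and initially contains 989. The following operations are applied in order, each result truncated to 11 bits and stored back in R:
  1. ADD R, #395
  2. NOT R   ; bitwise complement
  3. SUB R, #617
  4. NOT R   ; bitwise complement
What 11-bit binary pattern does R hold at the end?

11111010001

Start: R = 989 = 01111011101.
R = 989 + 395 = 1384; wraps to -664 = 10101101000
R = NOT 10101101000 = 01010010111 = 663
R = 663 − 617 = 46 = 00000101110
R = NOT 00000101110 = 11111010001 = -47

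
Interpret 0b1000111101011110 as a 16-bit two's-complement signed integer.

-28834

MSB is 1, so the value is negative.
Unsigned reading: 36702. Subtract 2^16 = 65536: 36702 − 65536 = -28834.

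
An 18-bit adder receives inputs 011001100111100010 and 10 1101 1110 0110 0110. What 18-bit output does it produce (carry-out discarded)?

000111100001001000

  011001100111100010
+ 101101111001100110
= 000111100001001000  (discard carry-out 1)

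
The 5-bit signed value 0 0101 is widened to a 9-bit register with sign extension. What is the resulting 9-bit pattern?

MSB of 00101 is 0; replicate it into the new high bits.
0000|00101 → 000000101 (still 5).

000000101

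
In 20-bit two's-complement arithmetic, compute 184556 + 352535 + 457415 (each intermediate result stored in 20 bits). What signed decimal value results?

-54070

184556 + 352535 = 537091 → wraps to -511485 (10000011001000000011)
-511485 + 457415 = -54070 (11110010110011001010)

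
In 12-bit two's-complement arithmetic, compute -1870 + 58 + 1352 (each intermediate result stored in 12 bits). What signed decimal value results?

-460

-1870 + 58 = -1812 (100011101100)
-1812 + 1352 = -460 (111000110100)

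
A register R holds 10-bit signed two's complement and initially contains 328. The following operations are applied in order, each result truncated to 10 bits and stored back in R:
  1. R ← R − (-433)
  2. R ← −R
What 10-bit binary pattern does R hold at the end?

0100000111

Start: R = 328 = 0101001000.
R = 328 − (-433) = 761; wraps to -263 = 1011111001
R = −(-263) = 263 = 0100000111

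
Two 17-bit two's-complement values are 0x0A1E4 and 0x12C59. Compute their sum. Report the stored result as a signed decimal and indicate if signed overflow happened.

-12739; no overflow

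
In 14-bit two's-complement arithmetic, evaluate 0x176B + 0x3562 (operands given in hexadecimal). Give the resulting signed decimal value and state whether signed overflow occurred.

3277; no overflow

0x176B = 01011101101011 = 5995 (signed)
0x3562 = 11010101100010 = -2718 (signed)
  01011101101011
+ 11010101100010
= 00110011001101  (discard carry-out 1)
Result 00110011001101: MSB = 0 → value 3277.
Addends have opposite signs, so signed overflow cannot occur.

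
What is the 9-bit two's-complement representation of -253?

100000011

|-253| = 253 = 011111101 in 9 bits.
Invert the bits: 100000010. Add 1: 100000011.
Check: 100000011 reads as 259 − 512 = -253.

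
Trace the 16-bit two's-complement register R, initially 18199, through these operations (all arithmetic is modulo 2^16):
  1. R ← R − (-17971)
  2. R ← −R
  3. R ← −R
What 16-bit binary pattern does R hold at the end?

1000110101001010

Start: R = 18199 = 0100011100010111.
R = 18199 − (-17971) = 36170; wraps to -29366 = 1000110101001010
R = −(-29366) = 29366 = 0111001010110110
R = −(29366) = -29366 = 1000110101001010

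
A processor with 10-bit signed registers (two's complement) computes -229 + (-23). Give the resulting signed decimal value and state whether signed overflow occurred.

-229 → 1100011011
-23 → 1111101001
  1100011011
+ 1111101001
= 1100000100  (discard carry-out 1)
Result 1100000100: MSB = 1 → 772 − 1024 = -252.
Both addends are negative and so is the stored result: no signed overflow.

-252; no overflow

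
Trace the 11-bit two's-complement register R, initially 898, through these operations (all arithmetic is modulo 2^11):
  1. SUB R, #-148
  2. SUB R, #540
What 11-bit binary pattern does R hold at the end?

00111111010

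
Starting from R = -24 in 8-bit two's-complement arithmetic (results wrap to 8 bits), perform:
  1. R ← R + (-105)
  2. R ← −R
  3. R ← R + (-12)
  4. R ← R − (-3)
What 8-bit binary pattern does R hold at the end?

01111000

Start: R = -24 = 11101000.
R = -24 + (-105) = -129; wraps to 127 = 01111111
R = −(127) = -127 = 10000001
R = -127 + (-12) = -139; wraps to 117 = 01110101
R = 117 − (-3) = 120 = 01111000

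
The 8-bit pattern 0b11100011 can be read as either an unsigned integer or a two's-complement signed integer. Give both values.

Unsigned: 11100011 = 227.
Signed: MSB=1 → 227 − 256 = -29.

unsigned = 227, signed = -29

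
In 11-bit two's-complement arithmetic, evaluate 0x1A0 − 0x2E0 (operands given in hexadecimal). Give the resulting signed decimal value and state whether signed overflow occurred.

-320; no overflow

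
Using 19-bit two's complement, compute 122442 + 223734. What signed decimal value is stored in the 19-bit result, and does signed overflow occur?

-178112; overflow

122442 → 0011101111001001010
223734 → 0110110100111110110
  0011101111001001010
+ 0110110100111110110
= 1010100100001000000
Result 1010100100001000000: MSB = 1 → 346176 − 524288 = -178112.
Both addends are non-negative but the stored result is negative: signed overflow. The true value 122442 + 223734 = 346176 lies outside [-262144, 262143].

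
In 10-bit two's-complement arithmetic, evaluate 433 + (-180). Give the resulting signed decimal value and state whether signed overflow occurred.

433 → 0110110001
-180 → 1101001100
  0110110001
+ 1101001100
= 0011111101  (discard carry-out 1)
Result 0011111101: MSB = 0 → value 253.
Addends have opposite signs, so signed overflow cannot occur.

253; no overflow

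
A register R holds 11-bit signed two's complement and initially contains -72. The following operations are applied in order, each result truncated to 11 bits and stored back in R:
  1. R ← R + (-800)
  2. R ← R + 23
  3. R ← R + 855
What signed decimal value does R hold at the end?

6

Start: R = -72 = 11110111000.
R = -72 + (-800) = -872 = 10010011000
R = -872 + 23 = -849 = 10010101111
R = -849 + 855 = 6 = 00000000110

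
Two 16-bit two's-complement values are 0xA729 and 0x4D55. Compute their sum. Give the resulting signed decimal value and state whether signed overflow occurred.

0xA729 = 1010011100101001 = -22743 (signed)
0x4D55 = 0100110101010101 = 19797 (signed)
  1010011100101001
+ 0100110101010101
= 1111010001111110
Result 1111010001111110: MSB = 1 → 62590 − 65536 = -2946.
Addends have opposite signs, so signed overflow cannot occur.

-2946; no overflow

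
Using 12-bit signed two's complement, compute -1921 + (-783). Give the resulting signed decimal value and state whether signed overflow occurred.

1392; overflow

-1921 → 100001111111
-783 → 110011110001
  100001111111
+ 110011110001
= 010101110000  (discard carry-out 1)
Result 010101110000: MSB = 0 → value 1392.
Both addends are negative but the stored result is non-negative: signed overflow. The true value -1921 + (-783) = -2704 lies outside [-2048, 2047].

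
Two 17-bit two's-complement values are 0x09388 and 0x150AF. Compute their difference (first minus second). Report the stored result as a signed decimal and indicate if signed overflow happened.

0x09388 = 01001001110001000 = 37768 (signed)
0x150AF = 10101000010101111 = -44881 (signed)
Subtract via negate-and-add: invert 10101000010101111 + 1 = 01010111101010001 (i.e. 44881).
  01001001110001000
+ 01010111101010001
= 10100001011011001
Result 10100001011011001: MSB = 1 → 82649 − 131072 = -48423.
Both addends (after negating the subtrahend) are non-negative but the stored result is negative: signed overflow. The true value 37768 − (-44881) = 82649 lies outside [-65536, 65535].

-48423; overflow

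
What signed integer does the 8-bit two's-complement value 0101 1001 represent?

89

MSB is 0, so the value is non-negative: 01011001 = 89.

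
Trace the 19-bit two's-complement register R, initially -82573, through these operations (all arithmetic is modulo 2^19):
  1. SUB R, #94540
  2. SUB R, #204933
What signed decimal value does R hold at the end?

Start: R = -82573 = 1101011110101110011.
R = -82573 − 94540 = -177113 = 1010100110000100111
R = -177113 − 204933 = -382046; wraps to 142242 = 0100010101110100010

142242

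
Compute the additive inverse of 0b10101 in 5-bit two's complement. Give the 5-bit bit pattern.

01011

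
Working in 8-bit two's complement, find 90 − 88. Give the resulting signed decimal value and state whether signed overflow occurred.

90 → 01011010
88 → 01011000
Subtract via negate-and-add: invert 01011000 + 1 = 10101000 (i.e. -88).
  01011010
+ 10101000
= 00000010  (discard carry-out 1)
Result 00000010: MSB = 0 → value 2.
Addends (after negating the subtrahend) have opposite signs, so signed overflow cannot occur.

2; no overflow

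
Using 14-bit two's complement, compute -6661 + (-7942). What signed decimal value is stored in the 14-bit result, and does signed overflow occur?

-6661 → 10010111111011
-7942 → 10000011111010
  10010111111011
+ 10000011111010
= 00011011110101  (discard carry-out 1)
Result 00011011110101: MSB = 0 → value 1781.
Both addends are negative but the stored result is non-negative: signed overflow. The true value -6661 + (-7942) = -14603 lies outside [-8192, 8191].

1781; overflow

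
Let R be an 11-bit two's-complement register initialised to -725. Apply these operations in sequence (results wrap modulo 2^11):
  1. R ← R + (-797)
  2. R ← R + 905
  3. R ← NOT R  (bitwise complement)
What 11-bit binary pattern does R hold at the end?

01001101000

Start: R = -725 = 10100101011.
R = -725 + (-797) = -1522; wraps to 526 = 01000001110
R = 526 + 905 = 1431; wraps to -617 = 10110010111
R = NOT 10110010111 = 01001101000 = 616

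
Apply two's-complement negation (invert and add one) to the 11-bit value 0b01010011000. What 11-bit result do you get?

10101101000

Invert: 10101100111. Add 1: 10101101000.
Check: 01010011000 = 664, 10101101000 = -664.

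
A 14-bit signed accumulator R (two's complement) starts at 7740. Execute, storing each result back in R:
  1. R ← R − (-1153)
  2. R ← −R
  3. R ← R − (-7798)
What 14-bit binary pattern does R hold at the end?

Start: R = 7740 = 01111000111100.
R = 7740 − (-1153) = 8893; wraps to -7491 = 10001010111101
R = −(-7491) = 7491 = 01110101000011
R = 7491 − (-7798) = 15289; wraps to -1095 = 11101110111001

11101110111001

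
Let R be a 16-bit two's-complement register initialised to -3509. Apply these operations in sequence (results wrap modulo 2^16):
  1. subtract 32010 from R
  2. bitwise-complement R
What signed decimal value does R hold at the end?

Start: R = -3509 = 1111001001001011.
R = -3509 − 32010 = -35519; wraps to 30017 = 0111010101000001
R = NOT 0111010101000001 = 1000101010111110 = -30018

-30018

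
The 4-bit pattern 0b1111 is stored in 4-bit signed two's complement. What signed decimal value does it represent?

-1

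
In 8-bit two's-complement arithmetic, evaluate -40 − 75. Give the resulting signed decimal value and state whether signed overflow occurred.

-115; no overflow

-40 → 11011000
75 → 01001011
Subtract via negate-and-add: invert 01001011 + 1 = 10110101 (i.e. -75).
  11011000
+ 10110101
= 10001101  (discard carry-out 1)
Result 10001101: MSB = 1 → 141 − 256 = -115.
Both addends (after negating the subtrahend) are negative and so is the stored result: no signed overflow.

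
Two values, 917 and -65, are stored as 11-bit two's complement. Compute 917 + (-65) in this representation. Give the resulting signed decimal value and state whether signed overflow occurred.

852; no overflow

917 → 01110010101
-65 → 11110111111
  01110010101
+ 11110111111
= 01101010100  (discard carry-out 1)
Result 01101010100: MSB = 0 → value 852.
Addends have opposite signs, so signed overflow cannot occur.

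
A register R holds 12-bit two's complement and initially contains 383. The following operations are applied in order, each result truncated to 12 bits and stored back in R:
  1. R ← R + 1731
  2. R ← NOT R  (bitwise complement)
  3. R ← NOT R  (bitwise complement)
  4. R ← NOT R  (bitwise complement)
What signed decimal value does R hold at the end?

1981

Start: R = 383 = 000101111111.
R = 383 + 1731 = 2114; wraps to -1982 = 100001000010
R = NOT 100001000010 = 011110111101 = 1981
R = NOT 011110111101 = 100001000010 = -1982
R = NOT 100001000010 = 011110111101 = 1981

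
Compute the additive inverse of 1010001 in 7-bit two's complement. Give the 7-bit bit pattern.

0101111

Invert: 0101110. Add 1: 0101111.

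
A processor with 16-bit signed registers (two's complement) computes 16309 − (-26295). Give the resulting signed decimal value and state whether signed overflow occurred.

-22932; overflow

16309 → 0011111110110101
-26295 → 1001100101001001
Subtract via negate-and-add: invert 1001100101001001 + 1 = 0110011010110111 (i.e. 26295).
  0011111110110101
+ 0110011010110111
= 1010011001101100
Result 1010011001101100: MSB = 1 → 42604 − 65536 = -22932.
Both addends (after negating the subtrahend) are non-negative but the stored result is negative: signed overflow. The true value 16309 − (-26295) = 42604 lies outside [-32768, 32767].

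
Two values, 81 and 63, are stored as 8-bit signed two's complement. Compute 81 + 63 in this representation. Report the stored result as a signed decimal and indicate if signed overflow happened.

-112; overflow

81 → 01010001
63 → 00111111
  01010001
+ 00111111
= 10010000
Result 10010000: MSB = 1 → 144 − 256 = -112.
Both addends are non-negative but the stored result is negative: signed overflow. The true value 81 + 63 = 144 lies outside [-128, 127].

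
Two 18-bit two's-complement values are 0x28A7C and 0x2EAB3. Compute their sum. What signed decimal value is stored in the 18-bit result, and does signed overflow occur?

95535; overflow

0x28A7C = 101000101001111100 = -95620 (signed)
0x2EAB3 = 101110101010110011 = -70989 (signed)
  101000101001111100
+ 101110101010110011
= 010111010100101111  (discard carry-out 1)
Result 010111010100101111: MSB = 0 → value 95535.
Both addends are negative but the stored result is non-negative: signed overflow. The true value -95620 + (-70989) = -166609 lies outside [-131072, 131071].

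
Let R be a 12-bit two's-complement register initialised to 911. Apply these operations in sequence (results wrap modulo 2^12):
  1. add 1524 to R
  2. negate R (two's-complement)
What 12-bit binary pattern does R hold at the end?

Start: R = 911 = 001110001111.
R = 911 + 1524 = 2435; wraps to -1661 = 100110000011
R = −(-1661) = 1661 = 011001111101

011001111101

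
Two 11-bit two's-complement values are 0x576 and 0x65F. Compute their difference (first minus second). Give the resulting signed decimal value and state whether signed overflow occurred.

-233; no overflow

0x576 = 10101110110 = -650 (signed)
0x65F = 11001011111 = -417 (signed)
Subtract via negate-and-add: invert 11001011111 + 1 = 00110100001 (i.e. 417).
  10101110110
+ 00110100001
= 11100010111
Result 11100010111: MSB = 1 → 1815 − 2048 = -233.
Addends (after negating the subtrahend) have opposite signs, so signed overflow cannot occur.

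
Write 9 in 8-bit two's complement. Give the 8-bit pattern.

00001001

9 is non-negative, so write it directly in 8 bits: 00001001.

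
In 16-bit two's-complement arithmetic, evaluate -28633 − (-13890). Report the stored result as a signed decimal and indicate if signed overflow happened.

-28633 → 1001000000100111
-13890 → 1100100110111110
Subtract via negate-and-add: invert 1100100110111110 + 1 = 0011011001000010 (i.e. 13890).
  1001000000100111
+ 0011011001000010
= 1100011001101001
Result 1100011001101001: MSB = 1 → 50793 − 65536 = -14743.
Addends (after negating the subtrahend) have opposite signs, so signed overflow cannot occur.

-14743; no overflow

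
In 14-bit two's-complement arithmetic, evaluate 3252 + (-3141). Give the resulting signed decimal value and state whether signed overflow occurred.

3252 → 00110010110100
-3141 → 11001110111011
  00110010110100
+ 11001110111011
= 00000001101111  (discard carry-out 1)
Result 00000001101111: MSB = 0 → value 111.
Addends have opposite signs, so signed overflow cannot occur.

111; no overflow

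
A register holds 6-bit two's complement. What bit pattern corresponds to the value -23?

|-23| = 23 = 010111 in 6 bits.
Invert the bits: 101000. Add 1: 101001.
Check: 101001 reads as 41 − 64 = -23.

101001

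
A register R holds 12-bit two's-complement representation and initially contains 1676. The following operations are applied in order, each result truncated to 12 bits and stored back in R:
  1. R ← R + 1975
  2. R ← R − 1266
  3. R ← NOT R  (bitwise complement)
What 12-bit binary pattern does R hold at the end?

Start: R = 1676 = 011010001100.
R = 1676 + 1975 = 3651; wraps to -445 = 111001000011
R = -445 − 1266 = -1711 = 100101010001
R = NOT 100101010001 = 011010101110 = 1710

011010101110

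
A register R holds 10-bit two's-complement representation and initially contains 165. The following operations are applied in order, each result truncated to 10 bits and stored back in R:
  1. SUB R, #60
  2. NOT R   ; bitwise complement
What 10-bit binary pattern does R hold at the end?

1110010110

Start: R = 165 = 0010100101.
R = 165 − 60 = 105 = 0001101001
R = NOT 0001101001 = 1110010110 = -106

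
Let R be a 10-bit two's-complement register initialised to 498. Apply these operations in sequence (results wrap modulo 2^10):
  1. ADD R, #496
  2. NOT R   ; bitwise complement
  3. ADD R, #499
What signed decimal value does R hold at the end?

-496

Start: R = 498 = 0111110010.
R = 498 + 496 = 994; wraps to -30 = 1111100010
R = NOT 1111100010 = 0000011101 = 29
R = 29 + 499 = 528; wraps to -496 = 1000010000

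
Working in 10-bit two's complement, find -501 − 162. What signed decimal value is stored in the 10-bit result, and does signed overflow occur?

-501 → 1000001011
162 → 0010100010
Subtract via negate-and-add: invert 0010100010 + 1 = 1101011110 (i.e. -162).
  1000001011
+ 1101011110
= 0101101001  (discard carry-out 1)
Result 0101101001: MSB = 0 → value 361.
Both addends (after negating the subtrahend) are negative but the stored result is non-negative: signed overflow. The true value -501 − 162 = -663 lies outside [-512, 511].

361; overflow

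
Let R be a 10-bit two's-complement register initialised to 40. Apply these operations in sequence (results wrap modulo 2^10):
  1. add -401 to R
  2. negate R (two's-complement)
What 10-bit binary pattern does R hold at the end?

Start: R = 40 = 0000101000.
R = 40 + (-401) = -361 = 1010010111
R = −(-361) = 361 = 0101101001

0101101001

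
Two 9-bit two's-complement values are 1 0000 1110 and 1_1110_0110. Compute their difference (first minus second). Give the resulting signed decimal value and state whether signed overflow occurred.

1 0000 1110 → 100001110 = -242 (signed)
1_1110_0110 → 111100110 = -26 (signed)
Subtract via negate-and-add: invert 111100110 + 1 = 000011010 (i.e. 26).
  100001110
+ 000011010
= 100101000
Result 100101000: MSB = 1 → 296 − 512 = -216.
Addends (after negating the subtrahend) have opposite signs, so signed overflow cannot occur.

-216; no overflow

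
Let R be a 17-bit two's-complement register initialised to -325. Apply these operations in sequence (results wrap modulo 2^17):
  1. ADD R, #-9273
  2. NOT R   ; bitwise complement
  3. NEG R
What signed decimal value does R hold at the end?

-9597

Start: R = -325 = 11111111010111011.
R = -325 + (-9273) = -9598 = 11101101010000010
R = NOT 11101101010000010 = 00010010101111101 = 9597
R = −(9597) = -9597 = 11101101010000011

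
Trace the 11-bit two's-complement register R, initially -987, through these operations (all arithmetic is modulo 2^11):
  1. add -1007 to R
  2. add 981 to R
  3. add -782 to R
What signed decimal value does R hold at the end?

Start: R = -987 = 10000100101.
R = -987 + (-1007) = -1994; wraps to 54 = 00000110110
R = 54 + 981 = 1035; wraps to -1013 = 10000001011
R = -1013 + (-782) = -1795; wraps to 253 = 00011111101

253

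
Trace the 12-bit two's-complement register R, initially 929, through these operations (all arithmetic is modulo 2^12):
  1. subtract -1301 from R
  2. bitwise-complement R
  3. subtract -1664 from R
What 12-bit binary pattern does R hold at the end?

110111001001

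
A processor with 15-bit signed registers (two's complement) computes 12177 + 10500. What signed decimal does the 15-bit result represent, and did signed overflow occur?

-10091; overflow

12177 → 010111110010001
10500 → 010100100000100
  010111110010001
+ 010100100000100
= 101100010010101
Result 101100010010101: MSB = 1 → 22677 − 32768 = -10091.
Both addends are non-negative but the stored result is negative: signed overflow. The true value 12177 + 10500 = 22677 lies outside [-16384, 16383].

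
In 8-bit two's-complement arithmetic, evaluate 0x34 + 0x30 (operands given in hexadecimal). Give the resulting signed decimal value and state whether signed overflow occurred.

100; no overflow

0x34 = 00110100 = 52 (signed)
0x30 = 00110000 = 48 (signed)
  00110100
+ 00110000
= 01100100
Result 01100100: MSB = 0 → value 100.
Both addends are non-negative and so is the stored result: no signed overflow.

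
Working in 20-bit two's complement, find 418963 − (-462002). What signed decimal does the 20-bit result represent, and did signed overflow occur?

-167611; overflow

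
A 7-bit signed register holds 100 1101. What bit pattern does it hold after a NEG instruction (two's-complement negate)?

0110011

Invert: 0110010. Add 1: 0110011.
Check: 1001101 = -51, 0110011 = 51.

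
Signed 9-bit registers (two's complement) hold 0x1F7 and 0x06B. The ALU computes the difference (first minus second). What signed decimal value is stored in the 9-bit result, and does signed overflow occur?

-116; no overflow

0x1F7 = 111110111 = -9 (signed)
0x06B = 001101011 = 107 (signed)
Subtract via negate-and-add: invert 001101011 + 1 = 110010101 (i.e. -107).
  111110111
+ 110010101
= 110001100  (discard carry-out 1)
Result 110001100: MSB = 1 → 396 − 512 = -116.
Both addends (after negating the subtrahend) are negative and so is the stored result: no signed overflow.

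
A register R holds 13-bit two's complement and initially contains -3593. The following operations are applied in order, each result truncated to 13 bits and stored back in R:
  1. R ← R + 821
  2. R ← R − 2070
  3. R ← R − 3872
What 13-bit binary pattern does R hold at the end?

1110111110110

Start: R = -3593 = 1000111110111.
R = -3593 + 821 = -2772 = 1010100101100
R = -2772 − 2070 = -4842; wraps to 3350 = 0110100010110
R = 3350 − 3872 = -522 = 1110111110110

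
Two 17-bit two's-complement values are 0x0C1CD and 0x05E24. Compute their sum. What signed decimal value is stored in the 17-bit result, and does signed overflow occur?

-57359; overflow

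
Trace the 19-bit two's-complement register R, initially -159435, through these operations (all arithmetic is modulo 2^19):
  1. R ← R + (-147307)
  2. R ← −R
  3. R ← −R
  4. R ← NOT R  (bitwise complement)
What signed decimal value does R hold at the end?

Start: R = -159435 = 1011001000100110101.
R = -159435 + (-147307) = -306742; wraps to 217546 = 0110101000111001010
R = −(217546) = -217546 = 1001010111000110110
R = −(-217546) = 217546 = 0110101000111001010
R = NOT 0110101000111001010 = 1001010111000110101 = -217547

-217547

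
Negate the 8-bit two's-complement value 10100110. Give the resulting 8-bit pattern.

01011010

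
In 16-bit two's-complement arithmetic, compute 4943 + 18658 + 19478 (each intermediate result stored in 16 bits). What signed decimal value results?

-22457

4943 + 18658 = 23601 (0101110000110001)
23601 + 19478 = 43079 → wraps to -22457 (1010100001000111)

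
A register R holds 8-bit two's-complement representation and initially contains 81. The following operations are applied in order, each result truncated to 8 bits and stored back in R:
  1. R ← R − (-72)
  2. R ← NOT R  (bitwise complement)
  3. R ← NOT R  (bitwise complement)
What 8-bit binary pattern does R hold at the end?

10011001

Start: R = 81 = 01010001.
R = 81 − (-72) = 153; wraps to -103 = 10011001
R = NOT 10011001 = 01100110 = 102
R = NOT 01100110 = 10011001 = -103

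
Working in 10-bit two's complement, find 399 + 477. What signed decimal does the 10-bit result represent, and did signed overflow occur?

399 → 0110001111
477 → 0111011101
  0110001111
+ 0111011101
= 1101101100
Result 1101101100: MSB = 1 → 876 − 1024 = -148.
Both addends are non-negative but the stored result is negative: signed overflow. The true value 399 + 477 = 876 lies outside [-512, 511].

-148; overflow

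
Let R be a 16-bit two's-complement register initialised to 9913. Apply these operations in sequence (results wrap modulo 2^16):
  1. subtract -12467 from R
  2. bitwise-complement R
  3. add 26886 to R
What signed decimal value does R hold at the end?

Start: R = 9913 = 0010011010111001.
R = 9913 − (-12467) = 22380 = 0101011101101100
R = NOT 0101011101101100 = 1010100010010011 = -22381
R = -22381 + 26886 = 4505 = 0001000110011001

4505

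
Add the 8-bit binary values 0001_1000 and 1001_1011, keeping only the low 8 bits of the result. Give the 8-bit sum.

10110011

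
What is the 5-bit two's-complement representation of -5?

11011

|-5| = 5 = 00101 in 5 bits.
Invert the bits: 11010. Add 1: 11011.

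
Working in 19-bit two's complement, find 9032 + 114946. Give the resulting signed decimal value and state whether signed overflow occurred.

9032 → 0000010001101001000
114946 → 0011100000100000010
  0000010001101001000
+ 0011100000100000010
= 0011110010001001010
Result 0011110010001001010: MSB = 0 → value 123978.
Both addends are non-negative and so is the stored result: no signed overflow.

123978; no overflow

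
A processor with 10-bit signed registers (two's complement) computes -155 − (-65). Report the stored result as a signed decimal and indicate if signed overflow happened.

-90; no overflow

-155 → 1101100101
-65 → 1110111111
Subtract via negate-and-add: invert 1110111111 + 1 = 0001000001 (i.e. 65).
  1101100101
+ 0001000001
= 1110100110
Result 1110100110: MSB = 1 → 934 − 1024 = -90.
Addends (after negating the subtrahend) have opposite signs, so signed overflow cannot occur.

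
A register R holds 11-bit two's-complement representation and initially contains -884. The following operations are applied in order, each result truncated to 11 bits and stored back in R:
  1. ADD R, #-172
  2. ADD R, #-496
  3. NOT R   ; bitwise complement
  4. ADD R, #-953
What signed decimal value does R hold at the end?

598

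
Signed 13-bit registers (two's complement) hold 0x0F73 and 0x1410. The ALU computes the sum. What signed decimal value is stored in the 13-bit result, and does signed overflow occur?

899; no overflow

0x0F73 = 0111101110011 = 3955 (signed)
0x1410 = 1010000010000 = -3056 (signed)
  0111101110011
+ 1010000010000
= 0001110000011  (discard carry-out 1)
Result 0001110000011: MSB = 0 → value 899.
Addends have opposite signs, so signed overflow cannot occur.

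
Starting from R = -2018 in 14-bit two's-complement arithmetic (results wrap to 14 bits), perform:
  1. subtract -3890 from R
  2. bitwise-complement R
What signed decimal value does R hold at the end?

Start: R = -2018 = 11100000011110.
R = -2018 − (-3890) = 1872 = 00011101010000
R = NOT 00011101010000 = 11100010101111 = -1873

-1873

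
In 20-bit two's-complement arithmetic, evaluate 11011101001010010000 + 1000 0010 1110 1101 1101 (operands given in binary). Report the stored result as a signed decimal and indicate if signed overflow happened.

11011101001010010000 = -142704 (signed)
1000 0010 1110 1101 1101 → 10000010111011011101 = -512291 (signed)
  11011101001010010000
+ 10000010111011011101
= 01100000000101101101  (discard carry-out 1)
Result 01100000000101101101: MSB = 0 → value 393581.
Both addends are negative but the stored result is non-negative: signed overflow. The true value -142704 + (-512291) = -654995 lies outside [-524288, 524287].

393581; overflow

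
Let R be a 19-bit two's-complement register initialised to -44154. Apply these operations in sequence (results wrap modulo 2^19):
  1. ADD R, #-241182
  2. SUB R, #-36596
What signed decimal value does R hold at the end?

-248740

Start: R = -44154 = 1110101001110000110.
R = -44154 + (-241182) = -285336; wraps to 238952 = 0111010010101101000
R = 238952 − (-36596) = 275548; wraps to -248740 = 1000011010001011100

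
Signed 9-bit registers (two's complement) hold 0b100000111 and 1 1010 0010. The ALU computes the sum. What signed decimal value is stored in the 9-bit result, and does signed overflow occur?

169; overflow

0b100000111 → 100000111 = -249 (signed)
1 1010 0010 → 110100010 = -94 (signed)
  100000111
+ 110100010
= 010101001  (discard carry-out 1)
Result 010101001: MSB = 0 → value 169.
Both addends are negative but the stored result is non-negative: signed overflow. The true value -249 + (-94) = -343 lies outside [-256, 255].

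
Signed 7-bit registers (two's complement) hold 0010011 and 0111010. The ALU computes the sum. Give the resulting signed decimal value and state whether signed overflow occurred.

0010011 = 19 (signed)
0111010 = 58 (signed)
  0010011
+ 0111010
= 1001101
Result 1001101: MSB = 1 → 77 − 128 = -51.
Both addends are non-negative but the stored result is negative: signed overflow. The true value 19 + 58 = 77 lies outside [-64, 63].

-51; overflow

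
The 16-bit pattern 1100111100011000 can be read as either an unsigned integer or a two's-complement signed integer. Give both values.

unsigned = 53016, signed = -12520

Unsigned: 1100111100011000 = 53016.
Signed: MSB=1 → 53016 − 65536 = -12520.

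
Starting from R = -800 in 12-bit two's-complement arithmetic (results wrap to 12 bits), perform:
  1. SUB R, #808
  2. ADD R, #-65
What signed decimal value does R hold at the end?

Start: R = -800 = 110011100000.
R = -800 − 808 = -1608 = 100110111000
R = -1608 + (-65) = -1673 = 100101110111

-1673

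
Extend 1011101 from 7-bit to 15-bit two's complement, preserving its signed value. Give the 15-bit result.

111111111011101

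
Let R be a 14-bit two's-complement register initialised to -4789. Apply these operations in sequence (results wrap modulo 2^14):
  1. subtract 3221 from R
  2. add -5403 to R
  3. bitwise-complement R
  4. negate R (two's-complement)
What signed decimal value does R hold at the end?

2972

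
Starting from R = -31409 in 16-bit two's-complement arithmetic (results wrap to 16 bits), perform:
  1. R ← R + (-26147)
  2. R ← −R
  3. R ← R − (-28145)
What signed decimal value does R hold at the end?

Start: R = -31409 = 1000010101001111.
R = -31409 + (-26147) = -57556; wraps to 7980 = 0001111100101100
R = −(7980) = -7980 = 1110000011010100
R = -7980 − (-28145) = 20165 = 0100111011000101

20165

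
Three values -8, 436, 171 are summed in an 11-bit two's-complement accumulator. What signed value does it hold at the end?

599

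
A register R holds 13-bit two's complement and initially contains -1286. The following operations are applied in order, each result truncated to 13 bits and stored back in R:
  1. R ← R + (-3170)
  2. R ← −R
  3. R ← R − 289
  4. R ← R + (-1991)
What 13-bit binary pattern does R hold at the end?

Start: R = -1286 = 1101011111010.
R = -1286 + (-3170) = -4456; wraps to 3736 = 0111010011000
R = −(3736) = -3736 = 1000101101000
R = -3736 − 289 = -4025 = 1000001000111
R = -4025 + (-1991) = -6016; wraps to 2176 = 0100010000000

0100010000000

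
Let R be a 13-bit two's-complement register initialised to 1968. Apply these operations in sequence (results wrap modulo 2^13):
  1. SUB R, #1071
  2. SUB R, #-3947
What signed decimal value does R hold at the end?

Start: R = 1968 = 0011110110000.
R = 1968 − 1071 = 897 = 0001110000001
R = 897 − (-3947) = 4844; wraps to -3348 = 1001011101100

-3348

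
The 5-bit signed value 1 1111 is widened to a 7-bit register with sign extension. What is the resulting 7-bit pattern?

MSB of 11111 is 1; replicate it into the new high bits.
11|11111 → 1111111 (still -1).

1111111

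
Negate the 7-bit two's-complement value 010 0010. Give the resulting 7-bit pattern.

Invert: 1011101. Add 1: 1011110.
Check: 0100010 = 34, 1011110 = -34.

1011110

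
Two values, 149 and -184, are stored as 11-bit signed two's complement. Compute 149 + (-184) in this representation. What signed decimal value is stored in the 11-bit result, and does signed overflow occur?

149 → 00010010101
-184 → 11101001000
  00010010101
+ 11101001000
= 11111011101
Result 11111011101: MSB = 1 → 2013 − 2048 = -35.
Addends have opposite signs, so signed overflow cannot occur.

-35; no overflow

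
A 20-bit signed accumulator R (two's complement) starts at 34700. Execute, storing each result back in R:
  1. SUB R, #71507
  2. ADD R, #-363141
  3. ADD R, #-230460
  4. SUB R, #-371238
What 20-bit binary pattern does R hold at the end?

Start: R = 34700 = 00001000011110001100.
R = 34700 − 71507 = -36807 = 11110111000000111001
R = -36807 + (-363141) = -399948 = 10011110010110110100
R = -399948 + (-230460) = -630408; wraps to 418168 = 01100110000101111000
R = 418168 − (-371238) = 789406; wraps to -259170 = 11000000101110011110

11000000101110011110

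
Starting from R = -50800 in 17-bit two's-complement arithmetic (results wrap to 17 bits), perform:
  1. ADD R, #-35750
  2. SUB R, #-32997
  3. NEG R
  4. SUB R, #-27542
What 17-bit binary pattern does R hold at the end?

10011110011000111

Start: R = -50800 = 10011100110010000.
R = -50800 + (-35750) = -86550; wraps to 44522 = 01010110111101010
R = 44522 − (-32997) = 77519; wraps to -53553 = 10010111011001111
R = −(-53553) = 53553 = 01101000100110001
R = 53553 − (-27542) = 81095; wraps to -49977 = 10011110011000111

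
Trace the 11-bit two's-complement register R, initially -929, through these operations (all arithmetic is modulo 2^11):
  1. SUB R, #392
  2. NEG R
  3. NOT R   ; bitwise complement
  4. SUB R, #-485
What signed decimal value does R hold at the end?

Start: R = -929 = 10001011111.
R = -929 − 392 = -1321; wraps to 727 = 01011010111
R = −(727) = -727 = 10100101001
R = NOT 10100101001 = 01011010110 = 726
R = 726 − (-485) = 1211; wraps to -837 = 10010111011

-837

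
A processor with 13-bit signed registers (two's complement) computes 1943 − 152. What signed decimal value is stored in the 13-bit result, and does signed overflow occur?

1943 → 0011110010111
152 → 0000010011000
Subtract via negate-and-add: invert 0000010011000 + 1 = 1111101101000 (i.e. -152).
  0011110010111
+ 1111101101000
= 0011011111111  (discard carry-out 1)
Result 0011011111111: MSB = 0 → value 1791.
Addends (after negating the subtrahend) have opposite signs, so signed overflow cannot occur.

1791; no overflow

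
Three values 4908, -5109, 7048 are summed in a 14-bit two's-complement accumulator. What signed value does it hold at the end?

4908 + (-5109) = -201 (11111100110111)
-201 + 7048 = 6847 (01101010111111)

6847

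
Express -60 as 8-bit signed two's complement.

11000100

|-60| = 60 = 00111100 in 8 bits.
Invert the bits: 11000011. Add 1: 11000100.
Check: 11000100 reads as 196 − 256 = -60.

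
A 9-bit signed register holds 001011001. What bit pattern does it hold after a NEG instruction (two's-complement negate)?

110100111

Invert: 110100110. Add 1: 110100111.
Check: 001011001 = 89, 110100111 = -89.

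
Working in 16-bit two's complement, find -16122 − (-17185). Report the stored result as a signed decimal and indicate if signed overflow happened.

1063; no overflow

-16122 → 1100000100000110
-17185 → 1011110011011111
Subtract via negate-and-add: invert 1011110011011111 + 1 = 0100001100100001 (i.e. 17185).
  1100000100000110
+ 0100001100100001
= 0000010000100111  (discard carry-out 1)
Result 0000010000100111: MSB = 0 → value 1063.
Addends (after negating the subtrahend) have opposite signs, so signed overflow cannot occur.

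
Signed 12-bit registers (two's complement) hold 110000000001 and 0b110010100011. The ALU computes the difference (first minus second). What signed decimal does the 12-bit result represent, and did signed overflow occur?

-162; no overflow

110000000001 = -1023 (signed)
0b110010100011 → 110010100011 = -861 (signed)
Subtract via negate-and-add: invert 110010100011 + 1 = 001101011101 (i.e. 861).
  110000000001
+ 001101011101
= 111101011110
Result 111101011110: MSB = 1 → 3934 − 4096 = -162.
Addends (after negating the subtrahend) have opposite signs, so signed overflow cannot occur.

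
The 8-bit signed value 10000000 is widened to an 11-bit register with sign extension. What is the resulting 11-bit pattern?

11110000000

MSB of 10000000 is 1; replicate it into the new high bits.
111|10000000 → 11110000000 (still -128).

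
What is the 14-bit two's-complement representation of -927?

11110001100001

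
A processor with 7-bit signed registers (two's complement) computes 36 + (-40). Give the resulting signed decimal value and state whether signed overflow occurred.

-4; no overflow

36 → 0100100
-40 → 1011000
  0100100
+ 1011000
= 1111100
Result 1111100: MSB = 1 → 124 − 128 = -4.
Addends have opposite signs, so signed overflow cannot occur.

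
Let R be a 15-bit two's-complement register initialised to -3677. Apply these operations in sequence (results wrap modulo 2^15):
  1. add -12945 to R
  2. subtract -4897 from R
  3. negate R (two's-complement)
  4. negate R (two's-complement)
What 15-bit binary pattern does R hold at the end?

Start: R = -3677 = 111000110100011.
R = -3677 + (-12945) = -16622; wraps to 16146 = 011111100010010
R = 16146 − (-4897) = 21043; wraps to -11725 = 101001000110011
R = −(-11725) = 11725 = 010110111001101
R = −(11725) = -11725 = 101001000110011

101001000110011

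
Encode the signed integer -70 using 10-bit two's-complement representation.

1110111010

|-70| = 70 = 0001000110 in 10 bits.
Invert the bits: 1110111001. Add 1: 1110111010.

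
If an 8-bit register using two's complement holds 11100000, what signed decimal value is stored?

MSB is 1, so the value is negative.
Invert: 00011111. Add 1: 00100000 = 32. So the value is −32.

-32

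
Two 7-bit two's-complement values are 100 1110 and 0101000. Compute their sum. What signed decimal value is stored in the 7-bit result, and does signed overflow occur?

100 1110 → 1001110 = -50 (signed)
0101000 = 40 (signed)
  1001110
+ 0101000
= 1110110
Result 1110110: MSB = 1 → 118 − 128 = -10.
Addends have opposite signs, so signed overflow cannot occur.

-10; no overflow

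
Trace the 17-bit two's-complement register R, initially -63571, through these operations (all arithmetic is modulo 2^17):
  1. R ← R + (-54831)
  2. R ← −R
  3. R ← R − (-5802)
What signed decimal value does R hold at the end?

-6868

Start: R = -63571 = 10000011110101101.
R = -63571 + (-54831) = -118402; wraps to 12670 = 00011000101111110
R = −(12670) = -12670 = 11100111010000010
R = -12670 − (-5802) = -6868 = 11110010100101100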